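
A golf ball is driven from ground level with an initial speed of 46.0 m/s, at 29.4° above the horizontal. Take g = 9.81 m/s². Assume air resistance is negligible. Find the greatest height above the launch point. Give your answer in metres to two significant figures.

vₓ = 46.00 cos 29.4° = 40.08 m/s; v_y0 = 46.00 sin 29.4° = 22.58 m/s.
Peak height H = v_y0² / (2g) = 509.93 / 19.62 = 25.99 m.

26 m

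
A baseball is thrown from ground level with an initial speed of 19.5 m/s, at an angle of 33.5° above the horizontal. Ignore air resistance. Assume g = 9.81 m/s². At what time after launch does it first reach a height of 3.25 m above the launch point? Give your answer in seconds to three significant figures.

Components: vₓ = 19.50 cos 33.5° = 16.26 m/s, v_y0 = 19.50 sin 33.5° = 10.76 m/s.
Set y = v_y0 t − ½ g t² = 3.25: 4.905 t² − 10.76 t + 3.25 = 0.
t = [10.76 ± √(10.76² − 2·9.81·3.25)] / 9.81 = (10.76 ± 7.216) / 9.81, so t = 0.3615 s or t = 1.833 s.
The first (ascending) time is 0.3615 s.

0.362 s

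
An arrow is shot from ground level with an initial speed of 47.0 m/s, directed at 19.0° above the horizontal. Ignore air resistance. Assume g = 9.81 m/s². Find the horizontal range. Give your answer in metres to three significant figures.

Components: vₓ = 47.00 cos 19.0° = 44.44 m/s, v_y0 = 47.00 sin 19.0° = 15.30 m/s.
Flight time T = 2 v_y0 / g = 3.120 s.
Range: R = vₓ T = 44.44 × 3.120 = 138.6 m.

139 m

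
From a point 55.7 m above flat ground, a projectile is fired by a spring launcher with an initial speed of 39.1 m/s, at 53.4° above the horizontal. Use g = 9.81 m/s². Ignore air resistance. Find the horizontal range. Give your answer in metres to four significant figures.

182.9 m

vₓ = 39.10 cos 53.4° = 23.31 m/s; v_y0 = 39.10 sin 53.4° = 31.39 m/s.
With up positive and y = 0 at the ground: y(t) = 55.7 + (31.39) t − 4.905 t². Setting y = 0 and taking the positive root: t = [31.39 + √(31.39² + 2·9.81·55.7)] / 9.81 = (31.39 + 45.59) / 9.81 = 7.847 s.
Horizontal distance: R = vₓ t = 23.31 × 7.847 = 182.9 m.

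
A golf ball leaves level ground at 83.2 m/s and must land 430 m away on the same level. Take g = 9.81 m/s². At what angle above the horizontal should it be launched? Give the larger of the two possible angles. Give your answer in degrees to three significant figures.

71.2°

R = v₀² sin 2θ / g gives sin 2θ = gR/v₀² = 9.81·430/83.2² = 0.6094.
2θ = 37.54° or 180° − 37.54° = 142.5°, so θ = 18.77° or 71.23°.
The larger angle is 71.23°.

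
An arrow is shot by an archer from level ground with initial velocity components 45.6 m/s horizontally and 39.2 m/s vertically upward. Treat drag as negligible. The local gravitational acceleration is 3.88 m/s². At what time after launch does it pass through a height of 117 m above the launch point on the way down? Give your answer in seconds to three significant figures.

16.6 s

Set y = v_y0 t − ½ g t² = 117: 1.940 t² − 39.20 t + 117 = 0.
Quadratic formula: t = (39.20 ± √628.72) / 3.88 = (39.20 ± 25.07) / 3.88 → t = 3.641 s or 16.57 s.
The descending-branch root is 16.57 s.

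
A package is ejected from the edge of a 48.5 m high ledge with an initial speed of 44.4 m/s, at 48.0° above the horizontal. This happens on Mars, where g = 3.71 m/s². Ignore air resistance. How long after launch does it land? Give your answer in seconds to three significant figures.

vₓ = 44.40 cos 48.0° = 29.71 m/s; v_y0 = 44.40 sin 48.0° = 33.00 m/s.
The projectile lands when y = 48.5 + (33.00) t − ½·3.71·t² = 0. Positive root: t = (33.00 + √(33.00² + 2·3.71·48.5)) / 3.71 = (33.00 + 38.06) / 3.71 = 19.15 s.

19.2 s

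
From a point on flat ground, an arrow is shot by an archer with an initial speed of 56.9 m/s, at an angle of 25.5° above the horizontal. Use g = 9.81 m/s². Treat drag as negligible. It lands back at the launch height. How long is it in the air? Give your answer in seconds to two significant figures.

5.0 s

Horizontal component vₓ = 56.90 cos 25.5° = 51.36 m/s; vertical v_y0 = 56.90 sin 25.5° = 24.50 m/s.
It returns to y = 0 when t = 2 v_y0 / g = 2(24.50)/9.81 = 4.994 s.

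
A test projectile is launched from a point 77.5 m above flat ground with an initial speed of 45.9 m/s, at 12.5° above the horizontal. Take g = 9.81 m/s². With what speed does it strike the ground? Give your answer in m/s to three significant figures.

Components: vₓ = 45.90 cos 12.5° = 44.81 m/s, v_y0 = 45.90 sin 12.5° = 9.935 m/s.
With up positive and y = 0 at the ground: y(t) = 77.5 + (9.935) t − 4.905 t². Setting y = 0 and taking the positive root: t = [9.935 + √(9.935² + 2·9.81·77.5)] / 9.81 = (9.935 + 40.24) / 9.81 = 5.115 s.
Vertical velocity at impact: v_y = v_y0 − g t = 9.935 − 9.81 × 5.115 = −40.24 m/s.
Speed: |v| = √(vₓ² + v_y²) = √(44.81² + 40.24²) = 60.23 m/s.

60.2 m/s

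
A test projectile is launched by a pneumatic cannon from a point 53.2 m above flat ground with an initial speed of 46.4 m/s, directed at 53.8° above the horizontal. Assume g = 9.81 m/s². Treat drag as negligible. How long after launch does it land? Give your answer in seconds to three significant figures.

8.86 s

Resolve: vₓ = 46.40 cos 53.8° = 27.40 m/s and v_y0 = 46.40 sin 53.8° = 37.44 m/s.
Vertical motion (up positive, ground at y = 0): 4.905 t² − (37.44) t − 53.2 = 0, so t = (37.44 + √(37.44² + 2·9.81·53.2)) / 9.81 = (37.44 + 49.45) / 9.81 = 8.858 s.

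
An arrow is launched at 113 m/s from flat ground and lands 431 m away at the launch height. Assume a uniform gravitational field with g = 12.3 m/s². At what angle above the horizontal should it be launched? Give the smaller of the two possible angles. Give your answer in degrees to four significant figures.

12.26°

From R = (v₀²/g) sin 2θ: sin 2θ = 12.3 × 431 / 12769 = 0.4152.
2θ = 24.53° or 180° − 24.53° = 155.5°, so θ = 12.26° or 77.74°.
The smaller angle is 12.26°.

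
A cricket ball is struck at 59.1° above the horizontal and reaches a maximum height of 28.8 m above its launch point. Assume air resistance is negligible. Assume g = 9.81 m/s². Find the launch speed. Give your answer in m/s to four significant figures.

27.70 m/s

At the peak v_y = 0, so v_y0 = √(2gH) = √(2 × 9.81 × 28.8) = 23.77 m/s.
v_y0 = v₀ sin θ ⇒ v₀ = 23.77 / sin 59.1° = 27.70 m/s.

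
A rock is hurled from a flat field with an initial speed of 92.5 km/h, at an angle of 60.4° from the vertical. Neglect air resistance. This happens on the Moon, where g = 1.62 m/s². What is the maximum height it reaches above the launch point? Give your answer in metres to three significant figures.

49.7 m

Convert: 92.5 km/h = 92.5/3.6 = 25.69 m/s.
Horizontal component vₓ = 25.69 sin 60.4° = 22.34 m/s; vertical v_y0 = 25.69 cos 60.4° = 12.69 m/s.
Peak height H = v_y0² / (2g) = 161.08 / 3.240 = 49.71 m.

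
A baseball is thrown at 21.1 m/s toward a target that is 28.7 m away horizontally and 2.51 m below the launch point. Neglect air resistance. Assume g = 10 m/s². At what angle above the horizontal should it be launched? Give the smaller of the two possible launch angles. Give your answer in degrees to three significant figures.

Trajectory: y = x tanθ − g x² (1 + tan²θ)/(2v₀²). With x = 28.7, y = −2.51, v₀ = 21.1, g = 10.0:
9.251 tan²θ − 28.7 tanθ + (6.741) = 0.
tanθ = [28.7 ± √(28.7² − 4 × 9.251 × (6.741))] / (2 × 9.251) = (28.7 ± 23.96) / 18.50, giving tanθ = 0.2560 or 2.847.
θ = 14.36° or 70.64°; the smaller is 14.36°.

14.4°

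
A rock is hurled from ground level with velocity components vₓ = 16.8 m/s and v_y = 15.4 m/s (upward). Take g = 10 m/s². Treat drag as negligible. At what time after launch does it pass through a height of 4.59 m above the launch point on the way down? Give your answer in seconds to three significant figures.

Height y(t) = 15.40 t − 5.000 t² = 4.59 gives 5.000 t² − 15.40 t + 4.59 = 0.
Quadratic formula: t = (15.40 ± √145.36) / 10.0 = (15.40 ± 12.06) / 10.0 → t = 0.3343 s or 2.746 s.
The descending-branch root is 2.746 s.

2.75 s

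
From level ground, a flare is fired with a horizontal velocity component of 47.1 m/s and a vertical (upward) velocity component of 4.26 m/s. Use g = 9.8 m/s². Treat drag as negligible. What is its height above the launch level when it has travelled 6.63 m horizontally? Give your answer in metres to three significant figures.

0.503 m

Time to reach x = 6.63 m: t = x/vₓ = 6.63/47.10 = 0.1408 s.
Height: y = v_y0 t − ½ g t² = 4.260 × 0.1408 − 4.900 × 0.1408² = 0.5997 − 0.09709 = 0.5026 m.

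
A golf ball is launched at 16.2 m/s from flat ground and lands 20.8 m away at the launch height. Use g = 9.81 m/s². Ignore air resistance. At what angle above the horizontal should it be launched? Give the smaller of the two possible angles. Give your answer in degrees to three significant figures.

R = v₀² sin 2θ / g gives sin 2θ = gR/v₀² = 9.81·20.8/16.2² = 0.7775.
2θ = 51.03° or 180° − 51.03° = 129.0°, so θ = 25.52° or 64.48°.
The smaller angle is 25.52°.

25.5°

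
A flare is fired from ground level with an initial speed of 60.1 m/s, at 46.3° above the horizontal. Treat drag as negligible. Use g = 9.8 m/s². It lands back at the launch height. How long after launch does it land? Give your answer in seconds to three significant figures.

8.87 s

Components: vₓ = 60.10 cos 46.3° = 41.52 m/s, v_y0 = 60.10 sin 46.3° = 43.45 m/s.
Landing at launch height ⇒ T = 2 v_y0 / g = 2 × 43.45 / 9.80 = 8.867 s.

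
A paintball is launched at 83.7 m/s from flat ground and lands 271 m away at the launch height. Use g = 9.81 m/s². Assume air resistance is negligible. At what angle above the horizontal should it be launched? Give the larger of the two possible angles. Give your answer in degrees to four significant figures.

R = v₀² sin 2θ / g gives sin 2θ = gR/v₀² = 9.81·271/83.7² = 0.3795.
2θ = 22.30° or 180° − 22.30° = 157.7°, so θ = 11.15° or 78.85°.
The larger angle is 78.85°.

78.85°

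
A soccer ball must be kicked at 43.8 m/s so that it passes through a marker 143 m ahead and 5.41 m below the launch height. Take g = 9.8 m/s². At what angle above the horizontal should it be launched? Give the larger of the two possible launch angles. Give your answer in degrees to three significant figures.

67.0°

Trajectory: y = x tanθ − g x² (1 + tan²θ)/(2v₀²). With x = 143, y = −5.41, v₀ = 43.8, g = 9.80:
52.23 tan²θ − 143 tanθ + (46.82) = 0.
tanθ = [143 ± √(143² − 4 × 52.23 × (46.82))] / (2 × 52.23) = (143 ± 103.3) / 104.5, giving tanθ = 0.3802 or 2.358.
θ = 20.82° or 67.02°; the larger is 67.02°.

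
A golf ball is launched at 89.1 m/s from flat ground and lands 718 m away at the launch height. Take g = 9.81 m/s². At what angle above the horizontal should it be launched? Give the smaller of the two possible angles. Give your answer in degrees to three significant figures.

Level-ground range R = v₀² sin(2θ)/g ⇒ sin(2θ) = gR/v₀² = 9.81 × 718 / 89.1² = 0.8872.
2θ = 62.53° or 180° − 62.53° = 117.5°, so θ = 31.26° or 58.74°.
The smaller angle is 31.26°.

31.3°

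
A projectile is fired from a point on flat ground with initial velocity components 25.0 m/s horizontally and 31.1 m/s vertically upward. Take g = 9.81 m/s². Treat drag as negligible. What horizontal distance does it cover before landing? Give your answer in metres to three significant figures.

Flight time T = 2 v_y0 / g = 6.340 s.
Horizontal distance R = vₓ T = 25.00 × 6.340 = 158.5 m.

159 m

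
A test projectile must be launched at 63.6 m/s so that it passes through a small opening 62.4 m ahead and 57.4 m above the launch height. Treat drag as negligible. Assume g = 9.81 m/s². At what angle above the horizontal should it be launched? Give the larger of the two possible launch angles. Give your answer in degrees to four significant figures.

85.29°

Trajectory: y = x tanθ − g x² (1 + tan²θ)/(2v₀²). With x = 62.4, y = 57.4, v₀ = 63.6, g = 9.81:
4.722 tan²θ − 62.4 tanθ + (62.12) = 0.
tanθ = [62.4 ± √(62.4² − 4 × 4.722 × (62.12))] / (2 × 4.722) = (62.4 ± 52.16) / 9.443, giving tanθ = 1.085 or 12.13.
θ = 47.32° or 85.29°; the larger is 85.29°.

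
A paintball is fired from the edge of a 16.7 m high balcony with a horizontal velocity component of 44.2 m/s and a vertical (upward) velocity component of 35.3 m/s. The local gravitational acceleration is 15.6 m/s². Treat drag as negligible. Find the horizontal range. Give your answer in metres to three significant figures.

With up positive and y = 0 at the ground: y(t) = 16.7 + (35.30) t − 7.800 t². Setting y = 0 and taking the positive root: t = [35.30 + √(35.30² + 2·15.6·16.7)] / 15.6 = (35.30 + 42.04) / 15.6 = 4.958 s.
Horizontal distance: R = vₓ t = 44.20 × 4.958 = 219.1 m.

219 m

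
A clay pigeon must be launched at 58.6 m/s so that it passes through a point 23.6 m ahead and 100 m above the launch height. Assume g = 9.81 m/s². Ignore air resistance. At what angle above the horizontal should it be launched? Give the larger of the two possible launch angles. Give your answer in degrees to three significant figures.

87.7°

Trajectory: y = x tanθ − g x² (1 + tan²θ)/(2v₀²). With x = 23.6, y = 100, v₀ = 58.6, g = 9.81:
0.7956 tan²θ − 23.6 tanθ + (100.8) = 0.
tanθ = [23.6 ± √(23.6² − 4 × 0.7956 × (100.8))] / (2 × 0.7956) = (23.6 ± 15.37) / 1.591, giving tanθ = 5.173 or 24.49.
θ = 79.06° or 87.66°; the larger is 87.66°.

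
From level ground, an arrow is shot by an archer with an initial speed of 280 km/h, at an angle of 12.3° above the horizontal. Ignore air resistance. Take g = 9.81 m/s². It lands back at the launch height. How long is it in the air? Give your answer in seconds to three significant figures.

3.38 s

Convert: 280 km/h = 280/3.6 = 77.78 m/s.
vₓ = 77.78 cos 12.3° = 75.99 m/s; v_y0 = 77.78 sin 12.3° = 16.57 m/s.
It returns to y = 0 when t = 2 v_y0 / g = 2(16.57)/9.81 = 3.378 s.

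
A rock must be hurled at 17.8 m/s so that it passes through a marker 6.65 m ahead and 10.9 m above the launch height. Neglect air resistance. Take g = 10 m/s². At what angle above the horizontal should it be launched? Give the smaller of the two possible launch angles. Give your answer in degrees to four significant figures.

Trajectory: y = x tanθ − g x² (1 + tan²θ)/(2v₀²). With x = 6.65, y = 10.9, v₀ = 17.8, g = 10.0:
0.6979 tan²θ − 6.65 tanθ + (11.60) = 0.
tanθ = [6.65 ± √(6.65² − 4 × 0.6979 × (11.60))] / (2 × 0.6979) = (6.65 ± 3.442) / 1.396, giving tanθ = 2.298 or 7.231.
θ = 66.49° or 82.13°; the smaller is 66.49°.

66.49°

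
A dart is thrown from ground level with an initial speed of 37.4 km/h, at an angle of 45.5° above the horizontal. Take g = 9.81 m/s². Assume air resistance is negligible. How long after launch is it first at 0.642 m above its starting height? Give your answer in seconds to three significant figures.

Convert: 37.4 km/h = 37.4/3.6 = 10.39 m/s.
vₓ = 10.39 cos 45.5° = 7.282 m/s; v_y0 = 10.39 sin 45.5° = 7.410 m/s.
Set y = v_y0 t − ½ g t² = 0.642: 4.905 t² − 7.410 t + 0.642 = 0.
t = [7.410 ± √(7.410² − 2·9.81·0.642)] / 9.81 = (7.410 ± 6.505) / 9.81, so t = 0.09228 s or t = 1.418 s.
The first (ascending) time is 0.09228 s.

0.0923 s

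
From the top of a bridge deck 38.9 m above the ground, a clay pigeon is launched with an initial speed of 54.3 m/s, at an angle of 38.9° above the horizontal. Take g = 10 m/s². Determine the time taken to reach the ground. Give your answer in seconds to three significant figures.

Resolve: vₓ = 54.30 cos 38.9° = 42.26 m/s and v_y0 = 54.30 sin 38.9° = 34.10 m/s.
With up positive and y = 0 at the ground: y(t) = 38.9 + (34.10) t − 5.000 t². Setting y = 0 and taking the positive root: t = [34.10 + √(34.10² + 2·10.0·38.9)] / 10.0 = (34.10 + 44.05) / 10.0 = 7.815 s.

7.82 s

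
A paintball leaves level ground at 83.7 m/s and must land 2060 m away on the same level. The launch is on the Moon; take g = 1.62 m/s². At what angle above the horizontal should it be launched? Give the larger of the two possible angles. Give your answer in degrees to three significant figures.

Level-ground range R = v₀² sin(2θ)/g ⇒ sin(2θ) = gR/v₀² = 1.62 × 2060 / 83.7² = 0.4764.
2θ = 28.45° or 180° − 28.45° = 151.6°, so θ = 14.22° or 75.78°.
The larger angle is 75.78°.

75.8°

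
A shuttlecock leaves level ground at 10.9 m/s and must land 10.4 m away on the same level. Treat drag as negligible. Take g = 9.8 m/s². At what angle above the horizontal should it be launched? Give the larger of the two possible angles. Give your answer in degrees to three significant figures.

60.5°

From R = (v₀²/g) sin 2θ: sin 2θ = 9.80 × 10.4 / 118.81 = 0.8578.
2θ = 59.07° or 180° − 59.07° = 120.9°, so θ = 29.54° or 60.46°.
The larger angle is 60.46°.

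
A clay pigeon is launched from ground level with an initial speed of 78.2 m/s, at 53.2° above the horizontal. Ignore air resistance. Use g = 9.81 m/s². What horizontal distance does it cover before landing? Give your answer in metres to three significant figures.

Resolve: vₓ = 78.20 cos 53.2° = 46.84 m/s and v_y0 = 78.20 sin 53.2° = 62.62 m/s.
Time aloft: T = 2 v_y0 / g = 2 × 62.62 / 9.81 = 12.77 s.
Range: R = vₓ T = 46.84 × 12.77 = 598.0 m.

598 m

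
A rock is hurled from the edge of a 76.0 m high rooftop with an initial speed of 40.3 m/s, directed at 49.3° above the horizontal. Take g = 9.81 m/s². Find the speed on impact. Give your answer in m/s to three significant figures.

Resolve: vₓ = 40.30 cos 49.3° = 26.28 m/s and v_y0 = 40.30 sin 49.3° = 30.55 m/s.
Vertical motion (up positive, ground at y = 0): 4.905 t² − (30.55) t − 76.0 = 0, so t = (30.55 + √(30.55² + 2·9.81·76.0)) / 9.81 = (30.55 + 49.24) / 9.81 = 8.134 s.
Vertical velocity at impact: v_y = v_y0 − g t = 30.55 − 9.81 × 8.134 = −49.24 m/s.
Speed: |v| = √(vₓ² + v_y²) = √(26.28² + 49.24²) = 55.81 m/s.

55.8 m/s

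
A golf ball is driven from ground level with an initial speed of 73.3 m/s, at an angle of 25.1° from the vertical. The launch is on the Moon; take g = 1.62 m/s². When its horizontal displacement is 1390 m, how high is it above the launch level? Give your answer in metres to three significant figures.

1350 m

Horizontal component vₓ = 73.30 sin 25.1° = 31.09 m/s; vertical v_y0 = 73.30 cos 25.1° = 66.38 m/s.
At x = 1390 m, t = x/vₓ = 1390/31.09 = 44.70 s.
Height: y = v_y0 t − ½ g t² = 66.38 × 44.70 − 0.8100 × 44.70² = 2967 − 1619 = 1349 m.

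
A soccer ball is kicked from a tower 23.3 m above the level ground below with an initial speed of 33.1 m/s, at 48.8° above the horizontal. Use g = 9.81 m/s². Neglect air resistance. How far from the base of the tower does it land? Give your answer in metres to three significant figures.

vₓ = 33.10 cos 48.8° = 21.80 m/s; v_y0 = 33.10 sin 48.8° = 24.90 m/s.
With up positive and y = 0 at the ground: y(t) = 23.3 + (24.90) t − 4.905 t². Setting y = 0 and taking the positive root: t = [24.90 + √(24.90² + 2·9.81·23.3)] / 9.81 = (24.90 + 32.82) / 9.81 = 5.885 s.
Horizontal distance: R = vₓ t = 21.80 × 5.885 = 128.3 m.

128 m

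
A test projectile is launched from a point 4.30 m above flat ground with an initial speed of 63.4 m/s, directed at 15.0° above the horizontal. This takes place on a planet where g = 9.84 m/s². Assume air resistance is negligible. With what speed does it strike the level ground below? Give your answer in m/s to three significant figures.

64.1 m/s

vₓ = 63.40 cos 15.0° = 61.24 m/s; v_y0 = 63.40 sin 15.0° = 16.41 m/s.
Vertical motion (up positive, ground at y = 0): 4.920 t² − (16.41) t − 4.30 = 0, so t = (16.41 + √(16.41² + 2·9.84·4.30)) / 9.84 = (16.41 + 18.81) / 9.84 = 3.579 s.
Vertical velocity at impact: v_y = v_y0 − g t = 16.41 − 9.84 × 3.579 = −18.81 m/s.
Speed: |v| = √(vₓ² + v_y²) = √(61.24² + 18.81²) = 64.06 m/s.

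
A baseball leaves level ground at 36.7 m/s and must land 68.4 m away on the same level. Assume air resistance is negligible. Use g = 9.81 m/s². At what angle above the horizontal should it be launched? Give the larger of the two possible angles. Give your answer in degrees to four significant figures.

75.06°

From R = (v₀²/g) sin 2θ: sin 2θ = 9.81 × 68.4 / 1346.9 = 0.4982.
2θ = 29.88° or 180° − 29.88° = 150.1°, so θ = 14.94° or 75.06°.
The larger angle is 75.06°.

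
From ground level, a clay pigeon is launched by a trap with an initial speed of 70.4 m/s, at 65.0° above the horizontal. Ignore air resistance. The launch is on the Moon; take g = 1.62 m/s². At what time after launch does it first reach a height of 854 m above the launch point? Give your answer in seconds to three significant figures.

17.1 s

Horizontal component vₓ = 70.40 cos 65.0° = 29.75 m/s; vertical v_y0 = 70.40 sin 65.0° = 63.80 m/s.
Set y = v_y0 t − ½ g t² = 854: 0.8100 t² − 63.80 t + 854 = 0.
t = [63.80 ± √(63.80² − 2·1.62·854)] / 1.62 = (63.80 ± 36.11) / 1.62, so t = 17.09 s or t = 61.68 s.
The first (ascending) time is 17.09 s.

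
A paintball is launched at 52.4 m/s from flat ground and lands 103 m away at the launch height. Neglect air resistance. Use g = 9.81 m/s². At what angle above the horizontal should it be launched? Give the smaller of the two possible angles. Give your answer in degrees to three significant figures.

10.8°

R = v₀² sin 2θ / g gives sin 2θ = gR/v₀² = 9.81·103/52.4² = 0.3680.
2θ = 21.59° or 180° − 21.59° = 158.4°, so θ = 10.80° or 79.20°.
The smaller angle is 10.80°.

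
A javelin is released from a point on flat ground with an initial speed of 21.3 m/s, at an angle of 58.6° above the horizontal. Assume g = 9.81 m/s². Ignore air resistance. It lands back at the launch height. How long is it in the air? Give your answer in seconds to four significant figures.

3.707 s

vₓ = 21.30 cos 58.6° = 11.10 m/s; v_y0 = 21.30 sin 58.6° = 18.18 m/s.
Landing at launch height ⇒ T = 2 v_y0 / g = 2 × 18.18 / 9.81 = 3.707 s.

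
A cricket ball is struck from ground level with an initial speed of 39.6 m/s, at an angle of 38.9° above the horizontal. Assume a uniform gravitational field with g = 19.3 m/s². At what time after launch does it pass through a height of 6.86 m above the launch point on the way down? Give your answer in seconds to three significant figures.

2.26 s

Resolve: vₓ = 39.60 cos 38.9° = 30.82 m/s and v_y0 = 39.60 sin 38.9° = 24.87 m/s.
Require v_y0 t − ½ g t² = 6.86, i.e. 9.650 t² − 24.87 t + 6.86 = 0.
t = [24.87 ± √(24.87² − 2·19.3·6.86)] / 19.3 = (24.87 ± 18.80) / 19.3, so t = 0.3142 s or t = 2.263 s.
The descending-branch root is 2.263 s.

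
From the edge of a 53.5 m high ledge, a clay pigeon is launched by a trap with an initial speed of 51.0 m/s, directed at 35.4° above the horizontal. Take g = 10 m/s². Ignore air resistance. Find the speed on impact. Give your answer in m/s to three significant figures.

60.6 m/s

Resolve: vₓ = 51.00 cos 35.4° = 41.57 m/s and v_y0 = 51.00 sin 35.4° = 29.54 m/s.
With up positive and y = 0 at the ground: y(t) = 53.5 + (29.54) t − 5.000 t². Setting y = 0 and taking the positive root: t = [29.54 + √(29.54² + 2·10.0·53.5)] / 10.0 = (29.54 + 44.08) / 10.0 = 7.362 s.
Vertical velocity at impact: v_y = v_y0 − g t = 29.54 − 10.0 × 7.362 = −44.08 m/s.
Speed: |v| = √(vₓ² + v_y²) = √(41.57² + 44.08²) = 60.59 m/s.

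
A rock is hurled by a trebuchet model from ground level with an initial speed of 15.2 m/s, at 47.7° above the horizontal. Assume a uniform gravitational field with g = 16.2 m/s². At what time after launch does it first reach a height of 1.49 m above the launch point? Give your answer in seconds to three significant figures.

Components: vₓ = 15.20 cos 47.7° = 10.23 m/s, v_y0 = 15.20 sin 47.7° = 11.24 m/s.
Require v_y0 t − ½ g t² = 1.49, i.e. 8.100 t² − 11.24 t + 1.49 = 0.
Quadratic formula: t = (11.24 ± √78.115) / 16.2 = (11.24 ± 8.838) / 16.2 → t = 0.1484 s or 1.240 s.
The first (ascending) time is 0.1484 s.

0.148 s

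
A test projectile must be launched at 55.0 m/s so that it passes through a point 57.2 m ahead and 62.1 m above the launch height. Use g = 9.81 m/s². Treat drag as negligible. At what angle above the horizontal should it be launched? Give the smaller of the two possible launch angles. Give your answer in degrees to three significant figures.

53.4°

Trajectory: y = x tanθ − g x² (1 + tan²θ)/(2v₀²). With x = 57.2, y = 62.1, v₀ = 55.0, g = 9.81:
5.305 tan²θ − 57.2 tanθ + (67.41) = 0.
tanθ = [57.2 ± √(57.2² − 4 × 5.305 × (67.41))] / (2 × 5.305) = (57.2 ± 42.91) / 10.61, giving tanθ = 1.347 or 9.435.
θ = 53.40° or 83.95°; the smaller is 53.40°.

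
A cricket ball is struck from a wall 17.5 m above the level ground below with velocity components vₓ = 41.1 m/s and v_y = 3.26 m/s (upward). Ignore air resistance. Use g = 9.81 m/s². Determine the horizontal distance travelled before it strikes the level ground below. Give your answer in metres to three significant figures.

The projectile lands when y = 17.5 + (3.260) t − ½·9.81·t² = 0. Positive root: t = (3.260 + √(3.260² + 2·9.81·17.5)) / 9.81 = (3.260 + 18.81) / 9.81 = 2.250 s.
Horizontal distance: R = vₓ t = 41.10 × 2.250 = 92.48 m.

92.5 m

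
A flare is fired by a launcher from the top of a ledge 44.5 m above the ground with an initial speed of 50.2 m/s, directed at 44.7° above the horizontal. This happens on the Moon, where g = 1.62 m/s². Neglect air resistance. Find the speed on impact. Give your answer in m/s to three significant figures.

Resolve: vₓ = 50.20 cos 44.7° = 35.68 m/s and v_y0 = 50.20 sin 44.7° = 35.31 m/s.
Vertical motion (up positive, ground at y = 0): 0.8100 t² − (35.31) t − 44.5 = 0, so t = (35.31 + √(35.31² + 2·1.62·44.5)) / 1.62 = (35.31 + 37.30) / 1.62 = 44.82 s.
Vertical velocity at impact: v_y = v_y0 − g t = 35.31 − 1.62 × 44.82 = −37.30 m/s.
Speed: |v| = √(vₓ² + v_y²) = √(35.68² + 37.30²) = 51.62 m/s.

51.6 m/s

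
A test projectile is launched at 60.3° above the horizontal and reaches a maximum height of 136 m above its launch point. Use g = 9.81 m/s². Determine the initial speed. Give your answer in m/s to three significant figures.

59.5 m/s

At the peak v_y = 0, so v_y0 = √(2gH) = √(2 × 9.81 × 136) = 51.66 m/s.
v_y0 = v₀ sin θ ⇒ v₀ = 51.66 / sin 60.3° = 59.47 m/s.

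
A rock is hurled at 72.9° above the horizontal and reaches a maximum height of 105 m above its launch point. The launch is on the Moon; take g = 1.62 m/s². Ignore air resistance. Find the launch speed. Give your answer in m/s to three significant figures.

At the peak v_y = 0, so v_y0 = √(2gH) = √(2 × 1.62 × 105) = 18.44 m/s.
v_y0 = v₀ sin θ ⇒ v₀ = 18.44 / sin 72.9° = 19.30 m/s.

19.3 m/s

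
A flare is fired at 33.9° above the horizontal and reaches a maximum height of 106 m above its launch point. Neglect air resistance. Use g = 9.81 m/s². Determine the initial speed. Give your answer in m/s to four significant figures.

At the peak v_y = 0, so v_y0 = √(2gH) = √(2 × 9.81 × 106) = 45.60 m/s.
v_y0 = v₀ sin θ ⇒ v₀ = 45.60 / sin 33.9° = 81.76 m/s.

81.76 m/s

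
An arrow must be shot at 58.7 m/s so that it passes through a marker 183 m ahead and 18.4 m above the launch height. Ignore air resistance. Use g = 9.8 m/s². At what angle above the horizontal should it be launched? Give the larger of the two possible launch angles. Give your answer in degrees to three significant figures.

Trajectory: y = x tanθ − g x² (1 + tan²θ)/(2v₀²). With x = 183, y = 18.4, v₀ = 58.7, g = 9.80:
47.62 tan²θ − 183 tanθ + (66.02) = 0.
tanθ = [183 ± √(183² − 4 × 47.62 × (66.02))] / (2 × 47.62) = (183 ± 144.6) / 95.25, giving tanθ = 0.4031 or 3.440.
θ = 21.95° or 73.79°; the larger is 73.79°.

73.8°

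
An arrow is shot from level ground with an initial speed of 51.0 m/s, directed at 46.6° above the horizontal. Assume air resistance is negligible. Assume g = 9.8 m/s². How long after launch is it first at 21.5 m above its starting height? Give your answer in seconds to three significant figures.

0.633 s

Components: vₓ = 51.00 cos 46.6° = 35.04 m/s, v_y0 = 51.00 sin 46.6° = 37.06 m/s.
Require v_y0 t − ½ g t² = 21.5, i.e. 4.900 t² − 37.06 t + 21.5 = 0.
t = [37.06 ± √(37.06² − 2·9.80·21.5)] / 9.80 = (37.06 ± 30.85) / 9.80, so t = 0.6332 s or t = 6.929 s.
The first (ascending) time is 0.6332 s.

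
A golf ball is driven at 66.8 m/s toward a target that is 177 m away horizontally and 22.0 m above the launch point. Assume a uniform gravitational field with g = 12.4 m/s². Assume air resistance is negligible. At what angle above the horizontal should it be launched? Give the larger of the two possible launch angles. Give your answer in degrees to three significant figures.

74.7°

Trajectory: y = x tanθ − g x² (1 + tan²θ)/(2v₀²). With x = 177, y = 22.0, v₀ = 66.8, g = 12.4:
43.53 tan²θ − 177 tanθ + (65.53) = 0.
tanθ = [177 ± √(177² − 4 × 43.53 × (65.53))] / (2 × 43.53) = (177 ± 141.1) / 87.06, giving tanθ = 0.4120 or 3.654.
θ = 22.39° or 74.70°; the larger is 74.70°.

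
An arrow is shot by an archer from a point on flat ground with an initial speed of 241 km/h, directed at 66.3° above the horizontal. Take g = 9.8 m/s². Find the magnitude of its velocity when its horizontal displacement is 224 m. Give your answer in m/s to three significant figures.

Convert: 241 km/h = 241/3.6 = 66.94 m/s.
Components: vₓ = 66.94 cos 66.3° = 26.91 m/s, v_y0 = 66.94 sin 66.3° = 61.30 m/s.
At x = 224 m, t = x/vₓ = 224/26.91 = 8.325 s.
Vertical velocity there: v_y = v_y0 − g t = 61.30 − 9.80 × 8.325 = −20.28 m/s.
Speed: √(vₓ² + v_y²) = √(26.91² + 20.28²) = 33.70 m/s.

33.7 m/s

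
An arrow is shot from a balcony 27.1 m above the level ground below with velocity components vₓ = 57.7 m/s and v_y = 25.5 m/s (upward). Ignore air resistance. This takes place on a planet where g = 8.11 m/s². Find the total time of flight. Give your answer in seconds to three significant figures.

7.21 s

With up positive and y = 0 at the ground: y(t) = 27.1 + (25.50) t − 4.055 t². Setting y = 0 and taking the positive root: t = [25.50 + √(25.50² + 2·8.11·27.1)] / 8.11 = (25.50 + 33.01) / 8.11 = 7.215 s.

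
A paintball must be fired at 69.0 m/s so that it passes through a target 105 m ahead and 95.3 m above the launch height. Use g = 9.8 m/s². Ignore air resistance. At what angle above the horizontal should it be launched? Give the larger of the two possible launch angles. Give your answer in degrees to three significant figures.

Trajectory: y = x tanθ − g x² (1 + tan²θ)/(2v₀²). With x = 105, y = 95.3, v₀ = 69.0, g = 9.80:
11.35 tan²θ − 105 tanθ + (106.6) = 0.
tanθ = [105 ± √(105² − 4 × 11.35 × (106.6))] / (2 × 11.35) = (105 ± 78.64) / 22.69, giving tanθ = 1.161 or 8.092.
θ = 49.27° or 82.96°; the larger is 82.96°.

83.0°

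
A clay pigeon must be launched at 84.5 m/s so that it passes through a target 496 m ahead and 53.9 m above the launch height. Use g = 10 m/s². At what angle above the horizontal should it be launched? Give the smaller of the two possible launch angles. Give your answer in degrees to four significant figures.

29.60°

Trajectory: y = x tanθ − g x² (1 + tan²θ)/(2v₀²). With x = 496, y = 53.9, v₀ = 84.5, g = 10.0:
172.3 tan²θ − 496 tanθ + (226.2) = 0.
tanθ = [496 ± √(496² − 4 × 172.3 × (226.2))] / (2 × 172.3) = (496 ± 300.3) / 344.5, giving tanθ = 0.5681 or 2.311.
θ = 29.60° or 66.60°; the smaller is 29.60°.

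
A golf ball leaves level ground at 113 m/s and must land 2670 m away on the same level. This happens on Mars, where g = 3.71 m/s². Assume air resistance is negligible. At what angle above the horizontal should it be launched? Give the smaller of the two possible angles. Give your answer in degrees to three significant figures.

25.4°

R = v₀² sin 2θ / g gives sin 2θ = gR/v₀² = 3.71·2670/113² = 0.7758.
2θ = 50.87° or 180° − 50.87° = 129.1°, so θ = 25.44° or 64.56°.
The smaller angle is 25.44°.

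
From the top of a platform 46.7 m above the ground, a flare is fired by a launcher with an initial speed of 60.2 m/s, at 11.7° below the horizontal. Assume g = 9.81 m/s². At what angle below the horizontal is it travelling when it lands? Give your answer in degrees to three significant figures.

29.0°

Components: vₓ = 60.20 cos 11.7° = 58.95 m/s, v_y0 = −12.21 m/s (downward).
With up positive and y = 0 at the ground: y(t) = 46.7 + (−12.21) t − 4.905 t². Setting y = 0 and taking the positive root: t = [−12.21 + √(12.21² + 2·9.81·46.7)] / 9.81 = (−12.21 + 32.64) / 9.81 = 2.083 s.
At impact: v_y = v_y0 − g t = −32.64 m/s; vₓ = 58.95 m/s.
Angle below horizontal: arctan(|v_y|/vₓ) = arctan(32.64/58.95) = 28.97°.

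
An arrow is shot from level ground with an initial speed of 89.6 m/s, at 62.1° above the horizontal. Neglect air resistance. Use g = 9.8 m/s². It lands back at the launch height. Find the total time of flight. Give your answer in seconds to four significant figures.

Horizontal component vₓ = 89.60 cos 62.1° = 41.93 m/s; vertical v_y0 = 89.60 sin 62.1° = 79.19 m/s.
Landing at launch height ⇒ T = 2 v_y0 / g = 2 × 79.19 / 9.80 = 16.16 s.

16.16 s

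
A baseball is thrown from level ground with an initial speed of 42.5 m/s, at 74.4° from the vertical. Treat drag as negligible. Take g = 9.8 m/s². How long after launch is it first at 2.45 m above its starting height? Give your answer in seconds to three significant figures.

Resolve: vₓ = 42.50 sin 74.4° = 40.93 m/s and v_y0 = 42.50 cos 74.4° = 11.43 m/s.
Height y(t) = 11.43 t − 4.900 t² = 2.45 gives 4.900 t² − 11.43 t + 2.45 = 0.
Quadratic formula: t = (11.43 ± √82.604) / 9.80 = (11.43 ± 9.089) / 9.80 → t = 0.2388 s or 2.094 s.
The first (ascending) time is 0.2388 s.

0.239 s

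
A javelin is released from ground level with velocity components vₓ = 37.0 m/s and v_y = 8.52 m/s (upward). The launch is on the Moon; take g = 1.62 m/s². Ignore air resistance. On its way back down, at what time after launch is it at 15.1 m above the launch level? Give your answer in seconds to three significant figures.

Require v_y0 t − ½ g t² = 15.1, i.e. 0.8100 t² − 8.520 t + 15.1 = 0.
Quadratic formula: t = (8.520 ± √23.666) / 1.62 = (8.520 ± 4.865) / 1.62 → t = 2.256 s or 8.262 s.
The descending-branch root is 8.262 s.

8.26 s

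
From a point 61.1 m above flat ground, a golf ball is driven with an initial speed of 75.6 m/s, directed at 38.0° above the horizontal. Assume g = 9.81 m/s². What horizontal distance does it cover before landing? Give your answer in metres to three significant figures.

635 m

vₓ = 75.60 cos 38.0° = 59.57 m/s; v_y0 = 75.60 sin 38.0° = 46.54 m/s.
With up positive and y = 0 at the ground: y(t) = 61.1 + (46.54) t − 4.905 t². Setting y = 0 and taking the positive root: t = [46.54 + √(46.54² + 2·9.81·61.1)] / 9.81 = (46.54 + 58.01) / 9.81 = 10.66 s.
Horizontal distance: R = vₓ t = 59.57 × 10.66 = 634.9 m.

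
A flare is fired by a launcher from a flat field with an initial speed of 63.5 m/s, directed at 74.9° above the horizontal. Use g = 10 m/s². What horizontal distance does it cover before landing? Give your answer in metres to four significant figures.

Horizontal component vₓ = 63.50 cos 74.9° = 16.54 m/s; vertical v_y0 = 63.50 sin 74.9° = 61.31 m/s.
Flight time T = 2 v_y0 / g = 12.26 s.
Range: R = vₓ T = 16.54 × 12.26 = 202.8 m.

202.8 m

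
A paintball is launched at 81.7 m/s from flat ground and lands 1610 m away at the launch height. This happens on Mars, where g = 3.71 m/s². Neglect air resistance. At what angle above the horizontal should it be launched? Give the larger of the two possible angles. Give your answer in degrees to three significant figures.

Level-ground range R = v₀² sin(2θ)/g ⇒ sin(2θ) = gR/v₀² = 3.71 × 1610 / 81.7² = 0.8949.
2θ = 63.49° or 180° − 63.49° = 116.5°, so θ = 31.75° or 58.25°.
The larger angle is 58.25°.

58.3°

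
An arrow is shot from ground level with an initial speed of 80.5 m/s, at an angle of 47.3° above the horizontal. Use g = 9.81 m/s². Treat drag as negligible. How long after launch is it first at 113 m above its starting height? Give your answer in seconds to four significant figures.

Components: vₓ = 80.50 cos 47.3° = 54.59 m/s, v_y0 = 80.50 sin 47.3° = 59.16 m/s.
Require v_y0 t − ½ g t² = 113, i.e. 4.905 t² − 59.16 t + 113 = 0.
t = [59.16 ± √(59.16² − 2·9.81·113)] / 9.81 = (59.16 ± 35.82) / 9.81, so t = 2.379 s or t = 9.682 s.
The first (ascending) time is 2.379 s.

2.379 s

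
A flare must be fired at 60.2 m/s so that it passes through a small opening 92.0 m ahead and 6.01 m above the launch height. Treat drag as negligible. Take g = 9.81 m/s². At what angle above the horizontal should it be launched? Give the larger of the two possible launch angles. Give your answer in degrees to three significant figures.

82.7°

Trajectory: y = x tanθ − g x² (1 + tan²θ)/(2v₀²). With x = 92.0, y = 6.01, v₀ = 60.2, g = 9.81:
11.46 tan²θ − 92.0 tanθ + (17.47) = 0.
tanθ = [92.0 ± √(92.0² − 4 × 11.46 × (17.47))] / (2 × 11.46) = (92.0 ± 87.54) / 22.91, giving tanθ = 0.1946 or 7.836.
θ = 11.01° or 82.73°; the larger is 82.73°.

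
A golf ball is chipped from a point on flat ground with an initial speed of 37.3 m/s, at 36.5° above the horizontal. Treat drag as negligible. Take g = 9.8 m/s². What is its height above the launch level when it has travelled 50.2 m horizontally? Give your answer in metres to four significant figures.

23.41 m

vₓ = 37.30 cos 36.5° = 29.98 m/s; v_y0 = 37.30 sin 36.5° = 22.19 m/s.
x = vₓ t ⇒ t = 50.2/29.98 = 1.674 s.
Height: y = v_y0 t − ½ g t² = 22.19 × 1.674 − 4.900 × 1.674² = 37.15 − 13.73 = 23.41 m.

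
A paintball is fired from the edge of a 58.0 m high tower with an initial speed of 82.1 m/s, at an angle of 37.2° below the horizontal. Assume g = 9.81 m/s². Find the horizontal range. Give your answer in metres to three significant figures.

69.2 m

Components: vₓ = 82.10 cos 37.2° = 65.40 m/s, v_y0 = −49.64 m/s (downward).
With up positive and y = 0 at the ground: y(t) = 58.0 + (−49.64) t − 4.905 t². Setting y = 0 and taking the positive root: t = [−49.64 + √(49.64² + 2·9.81·58.0)] / 9.81 = (−49.64 + 60.02) / 9.81 = 1.058 s.
Horizontal distance: R = vₓ t = 65.40 × 1.058 = 69.18 m.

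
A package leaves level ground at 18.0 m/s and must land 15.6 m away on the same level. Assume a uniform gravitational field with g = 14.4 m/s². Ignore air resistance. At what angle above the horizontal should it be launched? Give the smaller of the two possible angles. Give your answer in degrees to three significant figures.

R = v₀² sin 2θ / g gives sin 2θ = gR/v₀² = 14.4·15.6/18.0² = 0.6933.
2θ = 43.89° or 180° − 43.89° = 136.1°, so θ = 21.95° or 68.05°.
The smaller angle is 21.95°.

21.9°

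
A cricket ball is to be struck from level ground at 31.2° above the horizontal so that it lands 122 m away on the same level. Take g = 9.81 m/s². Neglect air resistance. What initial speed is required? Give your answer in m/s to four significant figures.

36.75 m/s

Level-ground range: R = v₀² sin(2θ)/g, so v₀ = √(gR / sin 2θ).
v₀ = √(9.81 × 122 / sin 62.40°) = √(1197 / 0.8862) = √1350.5 = 36.75 m/s.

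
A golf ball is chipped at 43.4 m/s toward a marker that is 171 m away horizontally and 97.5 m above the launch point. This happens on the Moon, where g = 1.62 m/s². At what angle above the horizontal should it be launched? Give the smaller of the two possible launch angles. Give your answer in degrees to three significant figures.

Trajectory: y = x tanθ − g x² (1 + tan²θ)/(2v₀²). With x = 171, y = 97.5, v₀ = 43.4, g = 1.62:
12.57 tan²θ − 171 tanθ + (110.1) = 0.
tanθ = [171 ± √(171² − 4 × 12.57 × (110.1))] / (2 × 12.57) = (171 ± 154.0) / 25.15, giving tanθ = 0.6775 or 12.92.
θ = 34.12° or 85.57°; the smaller is 34.12°.

34.1°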